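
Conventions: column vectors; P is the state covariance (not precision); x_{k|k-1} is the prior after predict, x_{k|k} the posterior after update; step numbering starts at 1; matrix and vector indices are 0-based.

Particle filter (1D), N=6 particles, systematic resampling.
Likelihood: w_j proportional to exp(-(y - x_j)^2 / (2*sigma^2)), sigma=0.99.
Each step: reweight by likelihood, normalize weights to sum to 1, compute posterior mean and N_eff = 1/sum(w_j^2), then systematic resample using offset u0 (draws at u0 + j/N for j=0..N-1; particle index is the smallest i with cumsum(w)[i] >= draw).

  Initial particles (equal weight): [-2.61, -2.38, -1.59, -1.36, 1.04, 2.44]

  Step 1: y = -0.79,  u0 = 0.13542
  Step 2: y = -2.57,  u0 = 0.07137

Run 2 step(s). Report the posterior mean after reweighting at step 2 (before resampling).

post_mean = -1.7656

step 1: w=[0.0833, 0.1243, 0.3258, 0.3826, 0.0818, 0.0022]  mean=-1.4612  Neff=3.5514  idx=[1, 2, 2, 3, 3, 4]
step 2: w=[0.3111, 0.1941, 0.1941, 0.1501, 0.1501, 0.0004]  mean=-1.7656  Neff=4.6037  idx=[0, 0, 1, 2, 3, 4]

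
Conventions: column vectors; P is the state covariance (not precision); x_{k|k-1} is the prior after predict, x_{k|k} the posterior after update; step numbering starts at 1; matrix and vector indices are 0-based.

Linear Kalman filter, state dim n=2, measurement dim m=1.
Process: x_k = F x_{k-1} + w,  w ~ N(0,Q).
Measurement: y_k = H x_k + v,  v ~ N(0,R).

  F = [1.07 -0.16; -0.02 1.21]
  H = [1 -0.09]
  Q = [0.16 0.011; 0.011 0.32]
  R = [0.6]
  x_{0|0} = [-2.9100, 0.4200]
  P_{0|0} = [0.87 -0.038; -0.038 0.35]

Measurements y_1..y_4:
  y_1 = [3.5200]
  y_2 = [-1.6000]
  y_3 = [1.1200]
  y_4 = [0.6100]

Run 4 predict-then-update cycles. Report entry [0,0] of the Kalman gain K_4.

step 1: x^-=[-3.1809, 0.5664]  P^-=[1.1780 -0.1247; -0.1247 0.8346]  S=[1.8072]  K=[0.6581; -0.1106]  nu=[6.7519]  x^+=[1.2622, -0.1801]  P^+=[0.3954 0.0068; 0.0068 0.8125]
step 2: x^-=[1.3794, -0.2432]  P^-=[0.6312 -0.1460; -0.1460 1.5095]  S=[1.2697]  K=[0.5075; -0.2219]  nu=[-3.0012]  x^+=[-0.1437, 0.4229]  P^+=[0.3042 -0.0029; -0.0029 1.4469]
step 3: x^-=[-0.2214, 0.5146]  P^-=[0.5464 -0.2795; -0.2795 2.4387]  S=[1.2164]  K=[0.4698; -0.4102]  nu=[1.3878]  x^+=[0.4306, -0.0546]  P^+=[0.2778 -0.0450; -0.0450 2.2340]
step 4: x^-=[0.4694, -0.0747]  P^-=[0.5507 -0.4859; -0.4859 3.5931]  S=[1.2673]  K=[0.4691; -0.6386]  nu=[0.1338]  x^+=[0.5322, -0.1601]  P^+=[0.2719 -0.1063; -0.1063 3.0763]

K[0,0] = 0.4691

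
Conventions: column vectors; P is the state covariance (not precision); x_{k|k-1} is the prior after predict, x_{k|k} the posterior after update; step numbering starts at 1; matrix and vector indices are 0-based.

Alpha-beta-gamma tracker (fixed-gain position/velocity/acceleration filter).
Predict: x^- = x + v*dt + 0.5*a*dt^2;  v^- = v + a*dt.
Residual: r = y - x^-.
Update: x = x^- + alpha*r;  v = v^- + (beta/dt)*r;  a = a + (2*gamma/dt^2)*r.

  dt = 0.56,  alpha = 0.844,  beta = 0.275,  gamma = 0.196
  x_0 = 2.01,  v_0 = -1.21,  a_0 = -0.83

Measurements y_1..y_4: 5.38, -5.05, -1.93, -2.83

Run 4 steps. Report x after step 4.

step 1: x_pred=1.2023  r=4.1777  x^+=4.7283  v^+=0.3768  a^+=4.3922
step 2: x_pred=5.6280  r=-10.6780  x^+=-3.3842  v^+=-2.4072  a^+=-8.9553
step 3: x_pred=-6.1365  r=4.2065  x^+=-2.5862  v^+=-5.3565  a^+=-3.6972
step 4: x_pred=-6.1656  r=3.3356  x^+=-3.3503  v^+=-5.7889  a^+=0.4723

x_post = -3.3503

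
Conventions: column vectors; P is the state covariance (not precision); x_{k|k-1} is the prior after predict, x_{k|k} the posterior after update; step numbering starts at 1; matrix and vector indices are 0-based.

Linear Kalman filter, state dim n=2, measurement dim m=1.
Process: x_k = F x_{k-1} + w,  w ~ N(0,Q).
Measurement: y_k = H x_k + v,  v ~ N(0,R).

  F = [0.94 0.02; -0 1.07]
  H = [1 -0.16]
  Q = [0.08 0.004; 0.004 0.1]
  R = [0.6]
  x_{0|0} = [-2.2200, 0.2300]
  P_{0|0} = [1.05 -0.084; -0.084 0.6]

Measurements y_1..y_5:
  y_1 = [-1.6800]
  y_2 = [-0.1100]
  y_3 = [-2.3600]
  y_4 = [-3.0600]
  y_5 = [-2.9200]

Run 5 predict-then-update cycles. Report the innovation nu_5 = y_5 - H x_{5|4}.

step 1: x^-=[-2.0822, 0.2461]  P^-=[1.0049 -0.0676; -0.0676 0.7869]  S=[1.6467]  K=[0.6168; -0.1175]  nu=[0.4416]  x^+=[-1.8098, 0.1942]  P^+=[0.3784 0.0517; 0.0517 0.7642]
step 2: x^-=[-1.6974, 0.2078]  P^-=[0.4166 0.0724; 0.0724 0.9749]  S=[1.0184]  K=[0.3977; -0.0821]  nu=[1.6206]  x^+=[-1.0529, 0.0748]  P^+=[0.2555 0.1056; 0.1056 0.9681]
step 3: x^-=[-0.9882, 0.0800]  P^-=[0.3101 0.1310; 0.1310 1.2083]  S=[0.8992]  K=[0.3216; -0.0694]  nu=[-1.3590]  x^+=[-1.4253, 0.1743]  P^+=[0.2171 0.1510; 0.1510 1.2040]
step 4: x^-=[-1.3363, 0.1865]  P^-=[0.2780 0.1817; 0.1817 1.4785]  S=[0.8577]  K=[0.2902; -0.0640]  nu=[-1.6939]  x^+=[-1.8279, 0.2948]  P^+=[0.2058 0.1976; 0.1976 1.4750]
step 5: x^-=[-1.7123, 0.3155]  P^-=[0.2698 0.2343; 0.2343 1.7887]  S=[0.8406]  K=[0.2764; -0.0617]  nu=[-1.1572]  x^+=[-2.0322, 0.3869]  P^+=[0.2056 0.2486; 0.2486 1.7855]

innov = [-1.1572]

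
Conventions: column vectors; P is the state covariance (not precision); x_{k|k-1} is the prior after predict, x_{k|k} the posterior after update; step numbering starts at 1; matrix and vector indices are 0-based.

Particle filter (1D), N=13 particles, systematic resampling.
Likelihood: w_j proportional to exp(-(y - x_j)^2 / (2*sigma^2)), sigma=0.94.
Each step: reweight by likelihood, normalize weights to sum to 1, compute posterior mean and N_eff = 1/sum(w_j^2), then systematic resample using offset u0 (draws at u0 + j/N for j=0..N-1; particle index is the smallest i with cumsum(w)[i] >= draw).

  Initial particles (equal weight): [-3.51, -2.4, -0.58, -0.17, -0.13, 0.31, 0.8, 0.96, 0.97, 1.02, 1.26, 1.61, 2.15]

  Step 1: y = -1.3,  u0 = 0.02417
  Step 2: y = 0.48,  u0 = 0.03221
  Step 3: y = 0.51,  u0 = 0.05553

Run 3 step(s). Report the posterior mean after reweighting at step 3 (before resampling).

step 1: w=[0.0228, 0.1824, 0.2698, 0.1757, 0.1668, 0.0835, 0.0298, 0.0201, 0.0196, 0.0172, 0.0089, 0.0030, 0.0004]  mean=-0.6034  Neff=5.7371  idx=[1, 1, 1, 2, 2, 2, 3, 3, 3, 4, 4, 5, 7]
step 2: w=[0.0012, 0.0012, 0.0012, 0.0710, 0.0710, 0.0710, 0.1055, 0.1055, 0.1055, 0.1086, 0.1086, 0.1319, 0.1177]  mean=-0.0606  Neff=9.6747  idx=[3, 4, 5, 6, 7, 7, 8, 9, 10, 10, 11, 11, 12]
step 3: w=[0.0519, 0.0519, 0.0519, 0.0783, 0.0783, 0.0783, 0.0783, 0.0806, 0.0806, 0.0806, 0.0994, 0.0994, 0.0907]  mean=-0.0263  Neff=12.4926  idx=[1, 2, 3, 4, 5, 6, 7, 8, 9, 10, 11, 11, 12]

post_mean = -0.0263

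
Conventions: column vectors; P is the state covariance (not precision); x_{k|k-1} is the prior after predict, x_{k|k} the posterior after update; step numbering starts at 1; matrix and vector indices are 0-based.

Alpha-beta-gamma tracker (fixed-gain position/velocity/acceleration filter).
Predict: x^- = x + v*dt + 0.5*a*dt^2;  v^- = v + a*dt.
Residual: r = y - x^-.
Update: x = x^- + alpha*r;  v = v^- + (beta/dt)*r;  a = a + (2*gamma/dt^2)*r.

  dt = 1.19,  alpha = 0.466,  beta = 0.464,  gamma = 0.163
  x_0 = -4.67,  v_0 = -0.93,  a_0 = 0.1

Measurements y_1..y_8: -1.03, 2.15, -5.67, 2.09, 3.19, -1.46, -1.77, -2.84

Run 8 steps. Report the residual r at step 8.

resid = 4.4616

step 1: x_pred=-5.7059  r=4.6759  x^+=-3.5269  v^+=1.0122  a^+=1.1764
step 2: x_pred=-1.4894  r=3.6394  x^+=0.2065  v^+=3.8312  a^+=2.0143
step 3: x_pred=6.1919  r=-11.8619  x^+=0.6643  v^+=1.6031  a^+=-0.7165
step 4: x_pred=2.0646  r=0.0254  x^+=2.0764  v^+=0.7604  a^+=-0.7106
step 5: x_pred=2.4781  r=0.7119  x^+=2.8099  v^+=0.1923  a^+=-0.5467
step 6: x_pred=2.6516  r=-4.1116  x^+=0.7356  v^+=-2.0615  a^+=-1.4933
step 7: x_pred=-2.7749  r=1.0049  x^+=-2.3066  v^+=-3.4467  a^+=-1.2619
step 8: x_pred=-7.3016  r=4.4616  x^+=-5.2225  v^+=-3.2087  a^+=-0.2348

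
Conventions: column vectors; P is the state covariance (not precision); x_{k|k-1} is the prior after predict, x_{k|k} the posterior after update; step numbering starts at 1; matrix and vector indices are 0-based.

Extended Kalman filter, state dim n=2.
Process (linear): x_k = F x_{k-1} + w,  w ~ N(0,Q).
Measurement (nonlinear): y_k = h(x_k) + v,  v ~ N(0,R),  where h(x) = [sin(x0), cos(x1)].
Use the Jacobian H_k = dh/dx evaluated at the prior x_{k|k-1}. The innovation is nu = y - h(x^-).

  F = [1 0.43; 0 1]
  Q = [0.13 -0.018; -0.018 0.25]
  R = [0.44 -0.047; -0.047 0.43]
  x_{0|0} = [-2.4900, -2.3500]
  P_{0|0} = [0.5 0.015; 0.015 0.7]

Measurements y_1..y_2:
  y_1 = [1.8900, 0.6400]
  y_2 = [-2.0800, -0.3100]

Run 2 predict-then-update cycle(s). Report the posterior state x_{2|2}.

x_post = [-6.2326, -2.1103]

step 1: x^-=[-3.5005, -2.3500]  P^-=[0.7723 0.2980; 0.2980 0.9500]  H_jac=[-0.9363 0.0000; 0.0000 0.7115]  S=[1.1170 -0.2455; -0.2455 0.9109]  K=[-0.6337 0.0620; -0.0921 0.7172]  nu=[1.5387, 1.3427]  x^+=[-4.3925, -1.5288]  P^+=[0.3009 0.0793; 0.0793 0.4395]
step 2: x^-=[-5.0499, -1.5288]  P^-=[0.5804 0.2503; 0.2503 0.6895]  H_jac=[0.3311 0.0000; 0.0000 0.9991]  S=[0.5036 0.0358; 0.0358 1.1183]  K=[0.3665 0.2119; 0.1210 0.6122]  nu=[-3.0236, -0.3520]  x^+=[-6.2326, -2.1103]  P^+=[0.4570 0.0740; 0.0740 0.2578]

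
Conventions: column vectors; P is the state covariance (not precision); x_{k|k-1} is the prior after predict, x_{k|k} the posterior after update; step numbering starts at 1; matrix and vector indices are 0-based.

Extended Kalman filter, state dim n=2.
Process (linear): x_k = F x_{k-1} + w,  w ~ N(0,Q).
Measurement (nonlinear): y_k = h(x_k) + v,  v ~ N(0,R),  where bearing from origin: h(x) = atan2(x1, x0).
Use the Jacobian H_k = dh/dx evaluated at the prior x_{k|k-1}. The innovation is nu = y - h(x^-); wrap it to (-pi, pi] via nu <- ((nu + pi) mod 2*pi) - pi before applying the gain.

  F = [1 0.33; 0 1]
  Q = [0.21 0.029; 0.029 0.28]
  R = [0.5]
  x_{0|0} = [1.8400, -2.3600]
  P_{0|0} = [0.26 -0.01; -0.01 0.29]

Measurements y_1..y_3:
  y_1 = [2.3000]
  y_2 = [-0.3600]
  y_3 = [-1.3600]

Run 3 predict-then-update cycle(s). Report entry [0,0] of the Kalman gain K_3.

step 1: x^-=[1.0612, -2.3600]  P^-=[0.4950 0.1147; 0.1147 0.5700]  H_jac=[0.3525 0.1585]  S=[0.5886]  K=[0.3273; 0.2222]  nu=[-2.8350]  x^+=[0.1334, -2.9898]  P^+=[0.4319 0.0719; 0.0719 0.5409]
step 2: x^-=[-0.8532, -2.9898]  P^-=[0.7483 0.2794; 0.2794 0.8209]  H_jac=[0.3093 -0.0883]  S=[0.5627]  K=[0.3675; 0.0248]  nu=[1.4888]  x^+=[-0.3062, -2.9529]  P^+=[0.6723 0.2743; 0.2743 0.8206]
step 3: x^-=[-1.2806, -2.9529]  P^-=[1.1527 0.5741; 0.5741 1.1006]  H_jac=[0.2850 -0.1236]  S=[0.5700]  K=[0.4519; 0.0484]  nu=[0.6200]  x^+=[-1.0004, -2.9229]  P^+=[1.0363 0.5616; 0.5616 1.0993]

K[0,0] = 0.4519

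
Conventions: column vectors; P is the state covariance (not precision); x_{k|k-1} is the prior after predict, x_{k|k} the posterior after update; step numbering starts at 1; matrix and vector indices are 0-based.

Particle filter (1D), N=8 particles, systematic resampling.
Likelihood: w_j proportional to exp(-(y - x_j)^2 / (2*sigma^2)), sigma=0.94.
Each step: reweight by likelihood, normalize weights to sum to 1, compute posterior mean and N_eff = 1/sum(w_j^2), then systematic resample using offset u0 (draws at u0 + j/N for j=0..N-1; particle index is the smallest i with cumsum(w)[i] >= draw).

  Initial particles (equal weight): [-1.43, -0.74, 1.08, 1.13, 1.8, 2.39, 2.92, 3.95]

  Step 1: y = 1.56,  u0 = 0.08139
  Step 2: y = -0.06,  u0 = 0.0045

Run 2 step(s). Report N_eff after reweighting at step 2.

step 1: w=[0.0016, 0.0129, 0.2268, 0.2327, 0.2501, 0.1750, 0.0907, 0.0102]  mean=1.6694  Neff=4.8257  idx=[2, 2, 3, 3, 4, 4, 5, 6]
step 2: w=[0.2200, 0.2200, 0.2060, 0.2060, 0.0648, 0.0648, 0.0154, 0.0030]  mean=1.2196  Neff=5.2544  idx=[0, 0, 1, 1, 2, 2, 3, 4]

N_eff = 5.2544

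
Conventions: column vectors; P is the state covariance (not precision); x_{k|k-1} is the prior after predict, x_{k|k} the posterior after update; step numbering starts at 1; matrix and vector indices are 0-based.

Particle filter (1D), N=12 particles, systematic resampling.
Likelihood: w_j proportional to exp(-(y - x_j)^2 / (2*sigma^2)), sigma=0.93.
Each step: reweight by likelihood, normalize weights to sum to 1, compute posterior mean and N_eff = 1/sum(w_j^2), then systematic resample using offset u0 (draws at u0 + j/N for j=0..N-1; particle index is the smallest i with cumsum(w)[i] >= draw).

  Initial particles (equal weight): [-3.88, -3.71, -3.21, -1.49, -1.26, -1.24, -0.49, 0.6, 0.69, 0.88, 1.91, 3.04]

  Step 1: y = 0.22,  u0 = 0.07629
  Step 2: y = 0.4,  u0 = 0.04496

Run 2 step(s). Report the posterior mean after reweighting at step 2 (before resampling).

post_mean = 0.4769

step 1: w=[0.0000, 0.0000, 0.0003, 0.0430, 0.0658, 0.0680, 0.1743, 0.2146, 0.2054, 0.1814, 0.0448, 0.0024]  mean=0.2049  Neff=6.0843  idx=[4, 5, 6, 6, 7, 7, 8, 8, 8, 9, 9, 10]
step 2: w=[0.0239, 0.0248, 0.0743, 0.0743, 0.1148, 0.1148, 0.1119, 0.1119, 0.1119, 0.1029, 0.1029, 0.0314]  mean=0.4769  Neff=10.1684  idx=[1, 3, 4, 4, 5, 6, 7, 7, 8, 9, 10, 10]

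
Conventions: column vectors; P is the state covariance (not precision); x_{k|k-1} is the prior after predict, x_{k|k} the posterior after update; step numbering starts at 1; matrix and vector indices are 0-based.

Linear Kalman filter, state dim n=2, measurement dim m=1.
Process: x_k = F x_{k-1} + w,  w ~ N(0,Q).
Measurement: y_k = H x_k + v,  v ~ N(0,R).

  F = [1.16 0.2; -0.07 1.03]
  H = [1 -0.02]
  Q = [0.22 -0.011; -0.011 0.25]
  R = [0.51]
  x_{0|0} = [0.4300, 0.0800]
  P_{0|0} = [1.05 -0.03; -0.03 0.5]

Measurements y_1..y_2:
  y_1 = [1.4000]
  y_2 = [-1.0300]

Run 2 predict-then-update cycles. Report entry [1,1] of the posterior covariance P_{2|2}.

step 1: x^-=[0.5148, 0.0523]  P^-=[1.6390 -0.0287; -0.0287 0.7899]  S=[2.1504]  K=[0.7624; -0.0207]  nu=[0.8862]  x^+=[1.1905, 0.0340]  P^+=[0.3889 0.0052; 0.0052 0.7890]
step 2: x^-=[1.3878, -0.0483]  P^-=[0.7773 0.1261; 0.1261 1.0882]  S=[1.2827]  K=[0.6040; 0.0814]  nu=[-2.4187]  x^+=[-0.0732, -0.2451]  P^+=[0.3093 0.0631; 0.0631 1.0797]

P_post[1,1] = 1.0797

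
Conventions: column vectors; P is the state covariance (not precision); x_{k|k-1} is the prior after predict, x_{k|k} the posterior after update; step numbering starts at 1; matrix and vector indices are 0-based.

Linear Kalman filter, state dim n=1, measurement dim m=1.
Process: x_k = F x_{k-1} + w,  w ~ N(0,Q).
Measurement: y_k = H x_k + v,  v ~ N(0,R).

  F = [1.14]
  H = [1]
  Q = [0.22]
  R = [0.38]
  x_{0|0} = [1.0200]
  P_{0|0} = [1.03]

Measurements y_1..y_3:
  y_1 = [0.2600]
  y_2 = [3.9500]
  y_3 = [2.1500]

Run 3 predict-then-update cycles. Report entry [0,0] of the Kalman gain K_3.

K[0,0] = 0.5804

step 1: x^-=[1.1628]  P^-=[1.5586]  S=[1.9386]  K=[0.8040]  nu=[-0.9028]  x^+=[0.4370]  P^+=[0.3055]
step 2: x^-=[0.4981]  P^-=[0.6170]  S=[0.9970]  K=[0.6189]  nu=[3.4519]  x^+=[2.6344]  P^+=[0.2352]
step 3: x^-=[3.0032]  P^-=[0.5256]  S=[0.9056]  K=[0.5804]  nu=[-0.8532]  x^+=[2.5080]  P^+=[0.2206]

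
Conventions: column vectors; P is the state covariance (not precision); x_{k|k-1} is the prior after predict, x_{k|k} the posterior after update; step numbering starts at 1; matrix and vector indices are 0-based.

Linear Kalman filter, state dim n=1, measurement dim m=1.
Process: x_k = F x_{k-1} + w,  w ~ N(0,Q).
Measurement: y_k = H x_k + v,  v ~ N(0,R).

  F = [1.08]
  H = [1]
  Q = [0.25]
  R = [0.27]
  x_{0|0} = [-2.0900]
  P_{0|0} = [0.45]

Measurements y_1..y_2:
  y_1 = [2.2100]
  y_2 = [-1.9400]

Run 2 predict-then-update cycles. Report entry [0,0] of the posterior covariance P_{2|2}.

step 1: x^-=[-2.2572]  P^-=[0.7749]  S=[1.0449]  K=[0.7416]  nu=[4.4672]  x^+=[1.0557]  P^+=[0.2002]
step 2: x^-=[1.1401]  P^-=[0.4835]  S=[0.7535]  K=[0.6417]  nu=[-3.0801]  x^+=[-0.8364]  P^+=[0.1733]

P_post[0,0] = 0.1733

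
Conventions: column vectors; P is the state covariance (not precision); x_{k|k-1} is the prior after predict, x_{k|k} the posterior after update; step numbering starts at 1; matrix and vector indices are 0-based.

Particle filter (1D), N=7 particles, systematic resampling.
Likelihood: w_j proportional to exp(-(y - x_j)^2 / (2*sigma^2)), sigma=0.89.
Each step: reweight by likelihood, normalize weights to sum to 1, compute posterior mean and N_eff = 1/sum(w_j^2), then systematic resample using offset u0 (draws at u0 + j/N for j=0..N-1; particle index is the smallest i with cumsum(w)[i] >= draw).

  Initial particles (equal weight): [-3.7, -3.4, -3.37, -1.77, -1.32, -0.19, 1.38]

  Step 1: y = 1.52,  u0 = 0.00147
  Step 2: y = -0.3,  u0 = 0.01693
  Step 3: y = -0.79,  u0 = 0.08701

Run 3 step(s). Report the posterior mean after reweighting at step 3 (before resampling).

step 1: w=[0.0000, 0.0000, 0.0000, 0.0009, 0.0053, 0.1370, 0.8568]  mean=1.1476  Neff=1.3283  idx=[4, 6, 6, 6, 6, 6, 6]
step 2: w=[0.3392, 0.1101, 0.1101, 0.1101, 0.1101, 0.1101, 0.1101]  mean=0.4642  Neff=5.3240  idx=[0, 0, 0, 1, 3, 4, 5]
step 3: w=[0.3082, 0.3082, 0.3082, 0.0188, 0.0188, 0.0188, 0.0188]  mean=-1.1166  Neff=3.4914  idx=[0, 0, 1, 1, 2, 2, 4]

post_mean = -1.1166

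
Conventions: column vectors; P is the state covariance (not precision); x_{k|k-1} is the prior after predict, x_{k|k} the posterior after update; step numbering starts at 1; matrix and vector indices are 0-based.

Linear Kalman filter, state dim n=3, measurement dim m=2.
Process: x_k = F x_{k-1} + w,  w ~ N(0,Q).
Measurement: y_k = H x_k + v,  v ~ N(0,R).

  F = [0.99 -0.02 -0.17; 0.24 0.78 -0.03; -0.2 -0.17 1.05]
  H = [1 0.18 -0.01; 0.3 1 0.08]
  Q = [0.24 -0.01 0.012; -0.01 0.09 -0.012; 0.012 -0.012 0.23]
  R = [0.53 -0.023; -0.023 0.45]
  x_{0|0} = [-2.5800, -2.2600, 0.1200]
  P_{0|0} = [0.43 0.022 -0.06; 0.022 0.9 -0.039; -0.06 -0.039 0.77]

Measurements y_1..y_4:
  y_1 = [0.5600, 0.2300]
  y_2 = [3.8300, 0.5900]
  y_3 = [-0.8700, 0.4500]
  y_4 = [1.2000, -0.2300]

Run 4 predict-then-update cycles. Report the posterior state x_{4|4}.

step 1: x^-=[-2.5294, -2.3856, 1.0262]  P^-=[0.7031 0.1083 -0.2759; 0.1083 0.6739 -0.2282; -0.2759 -0.2282 1.1628]  S=[1.3004 0.4002; 0.4002 1.2099]  K=[0.5369 0.0680; 0.0036 0.5676; -0.2196 -0.1075]  nu=[3.5291, 3.2923]  x^+=[-0.4108, -0.5041, -0.1026]  P^+=[0.2935 -0.0630 -0.0846; -0.0630 0.2825 -0.1033; -0.0846 -0.1033 1.0672]
step 2: x^-=[-0.3792, -0.4887, 0.0602]  P^-=[0.5889 0.0320 -0.3170; 0.0320 0.2622 -0.1917; -0.3170 -0.1917 1.4946]  S=[1.1461 0.2082; 0.2082 0.7481]  K=[0.5025 0.1052; 0.0090 0.3403; -0.2940 -0.1418]  nu=[4.2977, 1.1876]  x^+=[1.9054, -0.0459, -1.3716]  P^+=[0.2692 -0.0357 -0.1152; -0.0357 0.1742 -0.1315; -0.1152 -0.1315 1.3632]
step 3: x^-=[2.1204, 0.4626, -1.8135]  P^-=[0.5826 0.0563 -0.4029; 0.0563 0.2071 -0.2220; -0.4029 -0.2220 1.8416]  S=[1.1486 0.2149; 0.2149 0.7002]  K=[0.4948 0.1320; 0.0300 0.2853; -0.3706 -0.1656]  nu=[-3.0919, -0.5037]  x^+=[0.5239, 0.2262, -0.5841]  P^+=[0.2610 -0.0184 -0.1488; -0.0184 0.1454 -0.1524; -0.1488 -0.1524 1.6383]
step 4: x^-=[0.6135, 0.3197, -0.7566]  P^-=[0.5930 0.0746 -0.4896; 0.0746 0.1974 -0.2558; -0.4896 -0.2558 2.1665]  S=[1.1672 0.2285; 0.2285 0.6950]  K=[0.4956 0.1441; 0.0432 0.2726; -0.4412 -0.1849]  nu=[0.5214, -0.6732]  x^+=[0.7749, 0.1587, -0.8622]  P^+=[0.2593 -0.0099 -0.1804; -0.0099 0.1382 -0.1692; -0.1804 -0.1692 1.8782]

x_post = [0.7749, 0.1587, -0.8622]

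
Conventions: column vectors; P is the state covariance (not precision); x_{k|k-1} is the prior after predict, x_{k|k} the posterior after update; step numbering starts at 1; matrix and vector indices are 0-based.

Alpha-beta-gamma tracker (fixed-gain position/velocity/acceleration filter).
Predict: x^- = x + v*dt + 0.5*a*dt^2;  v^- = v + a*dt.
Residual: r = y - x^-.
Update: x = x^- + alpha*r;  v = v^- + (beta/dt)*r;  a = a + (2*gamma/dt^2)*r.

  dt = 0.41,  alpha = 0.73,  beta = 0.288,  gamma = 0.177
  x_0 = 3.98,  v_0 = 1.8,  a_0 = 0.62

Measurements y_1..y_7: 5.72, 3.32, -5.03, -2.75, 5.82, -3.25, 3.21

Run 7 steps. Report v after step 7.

v_post = 7.9075

step 1: x_pred=4.7701  r=0.9499  x^+=5.4635  v^+=2.7214  a^+=2.6204
step 2: x_pred=6.7996  r=-3.4796  x^+=4.2595  v^+=1.3516  a^+=-4.7072
step 3: x_pred=4.4180  r=-9.4480  x^+=-2.4790  v^+=-7.2150  a^+=-24.6037
step 4: x_pred=-7.5051  r=4.7551  x^+=-4.0339  v^+=-13.9623  a^+=-14.5899
step 5: x_pred=-10.9847  r=16.8047  x^+=1.2827  v^+=-8.1399  a^+=20.7990
step 6: x_pred=-0.3065  r=-2.9435  x^+=-2.4552  v^+=-1.6800  a^+=14.6002
step 7: x_pred=-1.9169  r=5.1269  x^+=1.8257  v^+=7.9075  a^+=25.3969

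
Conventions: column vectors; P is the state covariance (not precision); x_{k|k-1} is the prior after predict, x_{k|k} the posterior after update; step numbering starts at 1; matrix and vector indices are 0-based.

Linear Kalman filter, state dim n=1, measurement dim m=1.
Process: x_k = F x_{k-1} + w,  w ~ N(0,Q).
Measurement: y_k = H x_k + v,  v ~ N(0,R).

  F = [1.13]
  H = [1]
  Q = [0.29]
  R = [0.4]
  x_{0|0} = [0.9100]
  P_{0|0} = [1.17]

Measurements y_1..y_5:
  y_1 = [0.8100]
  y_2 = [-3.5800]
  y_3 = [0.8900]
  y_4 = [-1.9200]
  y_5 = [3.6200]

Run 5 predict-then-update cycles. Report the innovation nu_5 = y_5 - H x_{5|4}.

innov = [5.0866]

step 1: x^-=[1.0283]  P^-=[1.7840]  S=[2.1840]  K=[0.8168]  nu=[-0.2183]  x^+=[0.8500]  P^+=[0.3267]
step 2: x^-=[0.9605]  P^-=[0.7072]  S=[1.1072]  K=[0.6387]  nu=[-4.5405]  x^+=[-1.9397]  P^+=[0.2555]
step 3: x^-=[-2.1918]  P^-=[0.6162]  S=[1.0162]  K=[0.6064]  nu=[3.0818]  x^+=[-0.3230]  P^+=[0.2426]
step 4: x^-=[-0.3650]  P^-=[0.5997]  S=[0.9997]  K=[0.5999]  nu=[-1.5550]  x^+=[-1.2978]  P^+=[0.2400]
step 5: x^-=[-1.4666]  P^-=[0.5964]  S=[0.9964]  K=[0.5986]  nu=[5.0866]  x^+=[1.5780]  P^+=[0.2394]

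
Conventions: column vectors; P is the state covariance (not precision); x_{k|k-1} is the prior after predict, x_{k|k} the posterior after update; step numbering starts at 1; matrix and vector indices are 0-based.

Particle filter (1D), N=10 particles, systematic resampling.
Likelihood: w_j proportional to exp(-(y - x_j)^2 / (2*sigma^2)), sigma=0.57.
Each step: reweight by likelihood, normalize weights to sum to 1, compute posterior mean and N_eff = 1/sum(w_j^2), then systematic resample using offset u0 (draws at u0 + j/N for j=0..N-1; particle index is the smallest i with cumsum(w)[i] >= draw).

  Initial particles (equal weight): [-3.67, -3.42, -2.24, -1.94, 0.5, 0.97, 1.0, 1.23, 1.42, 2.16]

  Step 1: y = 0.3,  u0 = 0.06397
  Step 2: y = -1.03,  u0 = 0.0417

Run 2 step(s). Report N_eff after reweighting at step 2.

step 1: w=[0.0000, 0.0000, 0.0000, 0.0002, 0.4042, 0.2154, 0.2022, 0.1136, 0.0624, 0.0021]  mean=0.8456  Neff=3.7394  idx=[4, 4, 4, 4, 5, 5, 6, 6, 7, 8]
step 2: w=[0.2324, 0.2324, 0.2324, 0.2324, 0.0181, 0.0181, 0.0150, 0.0150, 0.0033, 0.0008]  mean=0.5352  Neff=4.6043  idx=[0, 0, 1, 1, 1, 2, 2, 3, 3, 4]

N_eff = 4.6043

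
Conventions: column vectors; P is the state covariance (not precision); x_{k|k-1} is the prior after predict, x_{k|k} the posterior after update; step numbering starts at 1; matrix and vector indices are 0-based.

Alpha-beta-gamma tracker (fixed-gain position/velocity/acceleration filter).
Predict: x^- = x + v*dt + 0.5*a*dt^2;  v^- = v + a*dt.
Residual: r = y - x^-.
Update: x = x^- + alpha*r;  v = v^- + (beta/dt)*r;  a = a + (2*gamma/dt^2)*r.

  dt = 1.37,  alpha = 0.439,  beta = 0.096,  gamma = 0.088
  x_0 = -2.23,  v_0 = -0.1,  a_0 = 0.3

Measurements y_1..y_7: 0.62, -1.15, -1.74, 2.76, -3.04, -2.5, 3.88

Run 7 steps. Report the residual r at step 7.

step 1: x_pred=-2.0855  r=2.7055  x^+=-0.8978  v^+=0.5006  a^+=0.5537
step 2: x_pred=0.3076  r=-1.4576  x^+=-0.3323  v^+=1.1570  a^+=0.4170
step 3: x_pred=1.6442  r=-3.3842  x^+=0.1585  v^+=1.4912  a^+=0.0997
step 4: x_pred=2.2950  r=0.4650  x^+=2.4991  v^+=1.6603  a^+=0.1433
step 5: x_pred=4.9082  r=-7.9482  x^+=1.4189  v^+=1.2996  a^+=-0.6020
step 6: x_pred=2.6345  r=-5.1345  x^+=0.3804  v^+=0.1151  a^+=-1.0835
step 7: x_pred=-0.4787  r=4.3587  x^+=1.4347  v^+=-1.0639  a^+=-0.6748

resid = 4.3587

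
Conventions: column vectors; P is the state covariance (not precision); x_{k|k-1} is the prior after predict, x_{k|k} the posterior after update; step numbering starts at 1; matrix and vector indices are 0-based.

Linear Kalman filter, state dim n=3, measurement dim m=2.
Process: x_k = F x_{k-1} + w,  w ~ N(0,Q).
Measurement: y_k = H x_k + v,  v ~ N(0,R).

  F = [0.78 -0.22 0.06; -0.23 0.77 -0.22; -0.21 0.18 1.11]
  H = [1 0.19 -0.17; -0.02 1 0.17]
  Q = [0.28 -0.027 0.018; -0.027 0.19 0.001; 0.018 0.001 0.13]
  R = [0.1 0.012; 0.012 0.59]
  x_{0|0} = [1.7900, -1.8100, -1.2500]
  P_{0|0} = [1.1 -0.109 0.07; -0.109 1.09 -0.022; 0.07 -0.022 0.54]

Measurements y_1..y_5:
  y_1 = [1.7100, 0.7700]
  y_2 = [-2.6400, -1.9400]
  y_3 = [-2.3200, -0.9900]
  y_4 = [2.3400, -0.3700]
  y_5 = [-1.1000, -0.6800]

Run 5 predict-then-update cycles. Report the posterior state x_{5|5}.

x_post = [-0.6932, -0.1298, -0.8992]

step 1: x^-=[1.7194, -1.5304, -2.0892]  P^-=[1.0485 -0.5022 -0.1249; -0.5022 0.9737 0.0629; -0.1249 0.0629 0.8460]  S=[1.0557 -0.3790; -0.3790 1.6309]  K=[0.8762 -0.1302; -0.1000 0.5865; -0.2151 0.0783]  nu=[-0.0738, 2.6900]  x^+=[1.3046, 0.0547, -1.8627]  P^+=[0.1239 -0.0855 0.1273; -0.0855 0.3577 -0.0855; 0.1273 -0.0855 0.7744]
step 2: x^-=[0.8938, 0.1519, -2.3317]  P^-=[0.4190 -0.2074 0.1477; -0.2074 0.5182 -0.2115; 0.1477 -0.2115 1.0141]  S=[0.4516 -0.0791; -0.0791 1.0731]  K=[0.7636 -0.1214; -0.0833 0.4471; -0.1524 -0.0504]  nu=[-3.9590, -1.6776]  x^+=[-1.9258, -0.2686, -1.6438]  P^+=[0.1252 -0.0926 0.1922; -0.0926 0.2946 -0.1981; 0.1922 -0.1981 1.0021]
step 3: x^-=[-1.5416, 0.5977, -1.4686]  P^-=[0.4290 -0.2273 0.2455; -0.2273 0.5392 -0.3797; 0.2455 -0.3797 1.2180]  S=[0.4384 -0.0609; -0.0609 1.0429]  K=[0.7653 -0.1414; -0.0743 0.4551; -0.1014 -0.1761]  nu=[-1.1416, -1.3689]  x^+=[-2.2217, 0.0595, -1.1117]  P^+=[0.1382 -0.1134 0.2462; -0.1134 0.3166 -0.3014; 0.2462 -0.3014 1.1833]
step 4: x^-=[-1.8127, 0.8014, -0.7567]  P^-=[0.4536 -0.2690 0.3209; -0.2690 0.6095 -0.5115; 0.3209 -0.5115 1.3777]  S=[0.4371 -0.0630; -0.0630 1.0741]  K=[0.7725 -0.1628; -0.0814 0.4867; -0.0627 -0.2678]  nu=[3.8718, -1.0790]  x^+=[1.3538, -0.0390, -0.7106]  P^+=[0.1484 -0.1319 0.2828; -0.1319 0.3472 -0.3743; 0.2828 -0.3743 1.3011]
step 5: x^-=[1.0219, -0.1851, -1.0801]  P^-=[0.4734 -0.3033 0.3706; -0.3033 0.6688 -0.5989; 0.3706 -0.5989 1.4794]  S=[0.4377 -0.0686; -0.0686 1.1077]  K=[0.7781 -0.1773; -0.0899 0.5118; -0.0383 -0.3227]  nu=[-2.2704, -0.2909]  x^+=[-0.6932, -0.1298, -0.8992]  P^+=[0.1546 -0.1438 0.3036; -0.1438 0.3688 -0.4168; 0.3036 -0.4168 1.3651]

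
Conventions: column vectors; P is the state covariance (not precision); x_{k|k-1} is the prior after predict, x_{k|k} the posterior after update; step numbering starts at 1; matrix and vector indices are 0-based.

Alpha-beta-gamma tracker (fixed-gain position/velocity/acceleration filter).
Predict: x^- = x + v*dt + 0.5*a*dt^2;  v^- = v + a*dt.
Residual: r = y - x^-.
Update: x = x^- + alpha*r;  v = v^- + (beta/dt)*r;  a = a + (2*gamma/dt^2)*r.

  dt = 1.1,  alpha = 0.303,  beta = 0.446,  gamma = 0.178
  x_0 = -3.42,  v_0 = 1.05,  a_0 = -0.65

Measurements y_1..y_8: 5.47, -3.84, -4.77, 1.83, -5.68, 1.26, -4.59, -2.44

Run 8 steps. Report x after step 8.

step 1: x_pred=-2.6582  r=8.1282  x^+=-0.1954  v^+=3.6306  a^+=1.7415
step 2: x_pred=4.8519  r=-8.6919  x^+=2.2182  v^+=2.0221  a^+=-0.8158
step 3: x_pred=3.9489  r=-8.7189  x^+=1.3071  v^+=-2.4105  a^+=-3.3811
step 4: x_pred=-3.3900  r=5.2200  x^+=-1.8083  v^+=-4.0132  a^+=-1.8453
step 5: x_pred=-7.3392  r=1.6592  x^+=-6.8365  v^+=-5.3703  a^+=-1.3571
step 6: x_pred=-13.5648  r=14.8248  x^+=-9.0729  v^+=-0.8523  a^+=3.0046
step 7: x_pred=-8.1926  r=3.6026  x^+=-7.1010  v^+=3.9135  a^+=4.0645
step 8: x_pred=-0.3372  r=-2.1028  x^+=-0.9744  v^+=7.5319  a^+=3.4459

x_post = -0.9744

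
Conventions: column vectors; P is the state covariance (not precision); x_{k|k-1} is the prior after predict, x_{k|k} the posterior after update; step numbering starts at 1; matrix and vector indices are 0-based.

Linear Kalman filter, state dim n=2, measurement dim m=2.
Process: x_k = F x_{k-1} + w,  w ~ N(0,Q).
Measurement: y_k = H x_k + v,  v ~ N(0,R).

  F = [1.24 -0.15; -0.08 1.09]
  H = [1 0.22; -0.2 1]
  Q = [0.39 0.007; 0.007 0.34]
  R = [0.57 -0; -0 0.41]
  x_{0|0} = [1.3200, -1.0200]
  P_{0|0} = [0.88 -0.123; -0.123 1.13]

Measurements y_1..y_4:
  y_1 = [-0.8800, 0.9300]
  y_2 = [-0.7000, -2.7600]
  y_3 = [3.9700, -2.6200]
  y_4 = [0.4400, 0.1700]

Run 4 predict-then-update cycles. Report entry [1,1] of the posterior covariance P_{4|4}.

P_post[1,1] = 0.2429

step 1: x^-=[1.7898, -1.2174]  P^-=[1.8143 -0.4328; -0.4328 1.7096]  S=[2.2766 -0.4005; -0.4005 2.3653]  K=[0.7173 -0.2149; 0.1120 0.7784]  nu=[-2.4020, 2.5054]  x^+=[-0.4716, 0.4636]  P^+=[0.4102 -0.0061; -0.0061 0.3179]
step 2: x^-=[-0.6543, 0.5430]  P^-=[1.0301 -0.0940; -0.0940 0.7214]  S=[1.5937 -0.1371; -0.1371 1.2102]  K=[0.6181 -0.1778; 0.0942 0.6223]  nu=[-0.1652, -3.4339]  x^+=[-0.1457, -1.6095]  P^+=[0.3528 -0.0023; -0.0023 0.2547]
step 3: x^-=[0.0607, -1.7427]  P^-=[0.9391 -0.0728; -0.0728 0.6452]  S=[1.5083 -0.1155; -0.1155 1.1219]  K=[0.5989 -0.1707; 0.0916 0.5975]  nu=[4.2927, -0.8652]  x^+=[2.7794, -1.8665]  P^+=[0.3418 -0.0016; -0.0016 0.2447]
step 4: x^-=[3.7265, -2.2568]  P^-=[0.9216 -0.0691; -0.0691 0.6332]  S=[1.4918 -0.1111; -0.1111 1.1077]  K=[0.5950 -0.1691; 0.0912 0.5932]  nu=[-2.7900, 3.1721]  x^+=[1.5300, -0.6295]  P^+=[0.3395 -0.0015; -0.0015 0.2429]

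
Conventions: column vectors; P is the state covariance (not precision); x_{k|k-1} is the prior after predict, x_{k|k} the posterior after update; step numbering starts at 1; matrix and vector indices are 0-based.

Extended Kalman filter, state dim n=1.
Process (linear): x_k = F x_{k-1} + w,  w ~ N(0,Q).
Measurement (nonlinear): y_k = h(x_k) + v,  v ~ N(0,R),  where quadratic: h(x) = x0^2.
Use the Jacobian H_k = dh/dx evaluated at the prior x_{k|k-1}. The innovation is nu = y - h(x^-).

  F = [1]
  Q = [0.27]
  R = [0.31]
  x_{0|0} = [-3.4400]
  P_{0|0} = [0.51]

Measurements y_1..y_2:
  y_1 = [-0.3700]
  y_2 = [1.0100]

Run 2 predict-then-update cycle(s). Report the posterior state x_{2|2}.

x_post = [-1.1897]

step 1: x^-=[-3.4400]  P^-=[0.7800]  H_jac=[-6.8800]  S=[37.2308]  K=[-0.1441]  nu=[-12.2036]  x^+=[-1.6810]  P^+=[0.0065]
step 2: x^-=[-1.6810]  P^-=[0.2765]  H_jac=[-3.3620]  S=[3.4352]  K=[-0.2706]  nu=[-1.8157]  x^+=[-1.1897]  P^+=[0.0250]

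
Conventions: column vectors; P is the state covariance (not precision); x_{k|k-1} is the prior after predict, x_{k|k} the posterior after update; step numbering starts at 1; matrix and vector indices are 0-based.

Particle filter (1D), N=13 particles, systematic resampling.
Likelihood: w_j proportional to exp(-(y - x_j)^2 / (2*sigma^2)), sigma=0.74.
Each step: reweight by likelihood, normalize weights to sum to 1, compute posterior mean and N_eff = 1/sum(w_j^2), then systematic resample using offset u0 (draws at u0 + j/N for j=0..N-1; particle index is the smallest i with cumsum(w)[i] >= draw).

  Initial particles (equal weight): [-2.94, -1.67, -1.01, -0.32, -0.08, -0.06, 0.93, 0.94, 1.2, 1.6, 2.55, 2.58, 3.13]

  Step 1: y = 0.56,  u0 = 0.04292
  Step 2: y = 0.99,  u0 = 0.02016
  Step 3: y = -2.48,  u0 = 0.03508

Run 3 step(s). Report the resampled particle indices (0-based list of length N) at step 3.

step 1: w=[0.0000, 0.0022, 0.0216, 0.1012, 0.1412, 0.1444, 0.1811, 0.1798, 0.1412, 0.0764, 0.0055, 0.0049, 0.0005]  mean=0.5796  Neff=7.0205  idx=[3, 3, 4, 5, 5, 6, 6, 6, 7, 7, 8, 8, 9]
step 2: w=[0.0229, 0.0229, 0.0386, 0.0401, 0.0401, 0.1093, 0.1093, 0.1093, 0.1094, 0.1094, 0.1053, 0.1053, 0.0781]  mean=0.8659  Neff=10.6581  idx=[0, 3, 5, 5, 6, 7, 7, 8, 9, 10, 10, 11, 12]
step 3: w=[0.7408, 0.2497, 0.0013, 0.0013, 0.0013, 0.0013, 0.0013, 0.0012, 0.0012, 0.0002, 0.0002, 0.0002, 0.0000]  mean=-0.2430  Neff=1.6364  idx=[0, 0, 0, 0, 0, 0, 0, 0, 0, 0, 1, 1, 1]

resampled_idx = [0, 0, 0, 0, 0, 0, 0, 0, 0, 0, 1, 1, 1]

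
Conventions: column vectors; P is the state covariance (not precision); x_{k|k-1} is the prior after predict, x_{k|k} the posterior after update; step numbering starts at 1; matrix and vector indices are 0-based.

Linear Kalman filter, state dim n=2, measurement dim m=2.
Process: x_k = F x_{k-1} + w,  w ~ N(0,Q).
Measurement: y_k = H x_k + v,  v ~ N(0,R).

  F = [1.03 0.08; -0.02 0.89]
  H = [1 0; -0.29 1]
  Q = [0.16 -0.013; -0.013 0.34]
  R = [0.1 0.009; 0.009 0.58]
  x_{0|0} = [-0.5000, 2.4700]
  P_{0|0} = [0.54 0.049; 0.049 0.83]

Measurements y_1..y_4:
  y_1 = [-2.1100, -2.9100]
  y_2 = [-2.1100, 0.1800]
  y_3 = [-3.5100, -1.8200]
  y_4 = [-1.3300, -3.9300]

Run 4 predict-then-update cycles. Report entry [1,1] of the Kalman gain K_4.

step 1: x^-=[-0.3174, 2.2083]  P^-=[0.7463 0.0798; 0.0798 0.9959]  S=[0.8463 -0.1276; -0.1276 1.5924]  K=[0.8795 -0.0153; 0.1887 0.6260]  nu=[-1.7926, -5.2103]  x^+=[-1.8143, -1.3917]  P^+=[0.0878 0.0245; 0.0245 0.3719]
step 2: x^-=[-1.9801, -1.2023]  P^-=[0.2596 0.0341; 0.0341 0.6337]  S=[0.3596 -0.0322; -0.0322 1.2158]  K=[0.7206 -0.0148; 0.1411 0.5169]  nu=[-0.1299, 0.8081]  x^+=[-2.0856, -0.8030]  P^+=[0.0719 0.0188; 0.0188 0.3065]
step 3: x^-=[-2.2125, -0.6729]  P^-=[0.2414 0.0245; 0.0245 0.5821]  S=[0.3414 -0.0365; -0.0365 1.1682]  K=[0.7052 -0.0169; 0.1248 0.4961]  nu=[-1.2975, -1.7887]  x^+=[-3.0973, -1.7223]  P^+=[0.0704 0.0169; 0.0169 0.2938]
step 4: x^-=[-3.3280, -1.4709]  P^-=[0.2393 0.0220; 0.0220 0.5721]  S=[0.3393 -0.0384; -0.0384 1.1595]  K=[0.7033 -0.0176; 0.1205 0.4919]  nu=[1.9980, -3.4242]  x^+=[-1.8625, -2.9146]  P^+=[0.0702 0.0165; 0.0165 0.2912]

K[1,1] = 0.4919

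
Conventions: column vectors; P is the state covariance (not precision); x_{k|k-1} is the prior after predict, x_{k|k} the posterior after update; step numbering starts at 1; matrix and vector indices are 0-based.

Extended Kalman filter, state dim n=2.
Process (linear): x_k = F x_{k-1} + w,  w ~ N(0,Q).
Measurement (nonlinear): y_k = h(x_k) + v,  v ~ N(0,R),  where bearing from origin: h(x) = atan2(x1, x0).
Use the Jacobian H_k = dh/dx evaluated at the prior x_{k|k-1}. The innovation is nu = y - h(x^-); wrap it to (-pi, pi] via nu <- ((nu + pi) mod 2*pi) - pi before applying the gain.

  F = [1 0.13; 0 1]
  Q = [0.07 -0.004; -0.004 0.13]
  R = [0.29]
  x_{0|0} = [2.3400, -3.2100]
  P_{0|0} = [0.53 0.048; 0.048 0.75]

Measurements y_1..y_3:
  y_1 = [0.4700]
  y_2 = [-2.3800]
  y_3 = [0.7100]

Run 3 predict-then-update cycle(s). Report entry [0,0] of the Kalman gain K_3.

K[0,0] = 0.5411

step 1: x^-=[1.9227, -3.2100]  P^-=[0.6252 0.1415; 0.1415 0.8800]  H_jac=[0.2293 0.1373]  S=[0.3484]  K=[0.4672; 0.4400]  nu=[1.5011]  x^+=[2.6240, -2.5495]  P^+=[0.5491 0.0699; 0.0699 0.8125]
step 2: x^-=[2.2926, -2.5495]  P^-=[0.6510 0.1715; 0.1715 0.9425]  H_jac=[0.2169 0.1950]  S=[0.3710]  K=[0.4707; 0.5958]  nu=[-1.5416]  x^+=[1.5669, -3.4679]  P^+=[0.5688 0.0675; 0.0675 0.8109]
step 3: x^-=[1.1161, -3.4679]  P^-=[0.6701 0.1689; 0.1689 0.9409]  H_jac=[0.2613 0.0841]  S=[0.3498]  K=[0.5411; 0.3523]  nu=[1.9694]  x^+=[2.1817, -2.7740]  P^+=[0.5676 0.1022; 0.1022 0.8975]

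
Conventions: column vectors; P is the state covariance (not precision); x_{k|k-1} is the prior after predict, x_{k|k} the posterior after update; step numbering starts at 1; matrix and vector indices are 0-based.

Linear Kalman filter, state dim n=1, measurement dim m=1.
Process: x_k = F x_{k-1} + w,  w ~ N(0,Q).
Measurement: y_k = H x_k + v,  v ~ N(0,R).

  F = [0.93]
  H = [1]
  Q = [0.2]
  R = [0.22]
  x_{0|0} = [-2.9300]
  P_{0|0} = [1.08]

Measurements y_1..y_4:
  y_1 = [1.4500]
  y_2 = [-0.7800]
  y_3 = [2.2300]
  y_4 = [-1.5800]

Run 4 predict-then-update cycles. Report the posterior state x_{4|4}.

x_post = [-0.4516]

step 1: x^-=[-2.7249]  P^-=[1.1341]  S=[1.3541]  K=[0.8375]  nu=[4.1749]  x^+=[0.7717]  P^+=[0.1843]
step 2: x^-=[0.7177]  P^-=[0.3594]  S=[0.5794]  K=[0.6203]  nu=[-1.4977]  x^+=[-0.2113]  P^+=[0.1365]
step 3: x^-=[-0.1965]  P^-=[0.3180]  S=[0.5380]  K=[0.5911]  nu=[2.4265]  x^+=[1.2378]  P^+=[0.1300]
step 4: x^-=[1.1512]  P^-=[0.3125]  S=[0.5325]  K=[0.5868]  nu=[-2.7312]  x^+=[-0.4516]  P^+=[0.1291]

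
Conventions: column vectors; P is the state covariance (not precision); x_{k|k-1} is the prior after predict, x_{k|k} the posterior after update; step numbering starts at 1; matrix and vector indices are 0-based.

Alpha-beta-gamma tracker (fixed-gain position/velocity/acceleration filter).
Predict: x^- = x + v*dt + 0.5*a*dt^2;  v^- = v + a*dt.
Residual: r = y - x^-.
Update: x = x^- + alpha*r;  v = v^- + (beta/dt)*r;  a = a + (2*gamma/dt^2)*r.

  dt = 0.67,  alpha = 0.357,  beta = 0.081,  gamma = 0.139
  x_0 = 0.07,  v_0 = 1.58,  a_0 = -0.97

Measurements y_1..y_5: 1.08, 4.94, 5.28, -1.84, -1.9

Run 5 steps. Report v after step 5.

step 1: x_pred=0.9109  r=0.1691  x^+=0.9713  v^+=0.9505  a^+=-0.8653
step 2: x_pred=1.4139  r=3.5261  x^+=2.6727  v^+=0.7971  a^+=1.3184
step 3: x_pred=3.5027  r=1.7773  x^+=4.1372  v^+=1.8953  a^+=2.4191
step 4: x_pred=5.9500  r=-7.7900  x^+=3.1690  v^+=2.5743  a^+=-2.4052
step 5: x_pred=4.3539  r=-6.2539  x^+=2.1213  v^+=0.2067  a^+=-6.2782

v_post = 0.2067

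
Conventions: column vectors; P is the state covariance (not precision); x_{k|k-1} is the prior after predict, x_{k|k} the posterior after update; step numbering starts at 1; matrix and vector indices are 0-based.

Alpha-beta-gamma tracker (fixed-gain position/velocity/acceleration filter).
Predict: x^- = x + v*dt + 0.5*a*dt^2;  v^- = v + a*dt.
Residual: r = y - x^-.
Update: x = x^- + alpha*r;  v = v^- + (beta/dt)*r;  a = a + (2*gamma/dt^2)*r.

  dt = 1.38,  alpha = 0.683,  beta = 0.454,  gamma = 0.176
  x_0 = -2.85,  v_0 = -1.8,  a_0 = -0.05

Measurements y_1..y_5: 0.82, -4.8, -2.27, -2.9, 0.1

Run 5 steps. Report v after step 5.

step 1: x_pred=-5.3816  r=6.2016  x^+=-1.1459  v^+=0.1712  a^+=1.0963
step 2: x_pred=0.1343  r=-4.9343  x^+=-3.2358  v^+=0.0608  a^+=0.1842
step 3: x_pred=-2.9765  r=0.7065  x^+=-2.4940  v^+=0.5475  a^+=0.3148
step 4: x_pred=-1.4386  r=-1.4614  x^+=-2.4368  v^+=0.5012  a^+=0.0447
step 5: x_pred=-1.7025  r=1.8025  x^+=-0.4714  v^+=1.1559  a^+=0.3779

v_post = 1.1559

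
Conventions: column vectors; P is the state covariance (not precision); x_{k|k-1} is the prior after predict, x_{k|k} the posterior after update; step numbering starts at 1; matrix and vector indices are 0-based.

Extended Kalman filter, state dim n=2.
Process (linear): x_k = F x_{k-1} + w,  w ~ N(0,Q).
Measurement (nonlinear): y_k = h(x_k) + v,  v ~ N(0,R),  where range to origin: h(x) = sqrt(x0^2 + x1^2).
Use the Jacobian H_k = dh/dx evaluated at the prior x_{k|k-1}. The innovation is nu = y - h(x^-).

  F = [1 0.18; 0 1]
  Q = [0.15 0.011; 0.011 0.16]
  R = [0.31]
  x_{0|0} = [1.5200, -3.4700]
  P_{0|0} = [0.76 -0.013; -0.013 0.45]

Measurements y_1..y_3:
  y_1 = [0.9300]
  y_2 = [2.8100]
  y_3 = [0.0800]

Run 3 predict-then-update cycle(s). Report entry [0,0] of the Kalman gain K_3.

step 1: x^-=[0.8954, -3.4700]  P^-=[0.9199 0.0790; 0.0790 0.6100]  H_jac=[0.2499 -0.9683]  S=[0.9011]  K=[0.1702; -0.6336]  nu=[-2.6537]  x^+=[0.4438, -1.7887]  P^+=[0.8938 0.1762; 0.1762 0.2483]
step 2: x^-=[0.1218, -1.7887]  P^-=[1.1153 0.2318; 0.2318 0.4083]  H_jac=[0.0680 -0.9977]  S=[0.6901]  K=[-0.2254; -0.5674]  nu=[1.0171]  x^+=[-0.1074, -2.3659]  P^+=[1.0802 0.1436; 0.1436 0.1861]
step 3: x^-=[-0.5332, -2.3659]  P^-=[1.2879 0.1881; 0.1881 0.3461]  H_jac=[-0.2199 -0.9755]  S=[0.7823]  K=[-0.5965; -0.4844]  nu=[-2.3452]  x^+=[0.8658, -1.2298]  P^+=[1.0096 -0.0380; -0.0380 0.1625]

K[0,0] = -0.5965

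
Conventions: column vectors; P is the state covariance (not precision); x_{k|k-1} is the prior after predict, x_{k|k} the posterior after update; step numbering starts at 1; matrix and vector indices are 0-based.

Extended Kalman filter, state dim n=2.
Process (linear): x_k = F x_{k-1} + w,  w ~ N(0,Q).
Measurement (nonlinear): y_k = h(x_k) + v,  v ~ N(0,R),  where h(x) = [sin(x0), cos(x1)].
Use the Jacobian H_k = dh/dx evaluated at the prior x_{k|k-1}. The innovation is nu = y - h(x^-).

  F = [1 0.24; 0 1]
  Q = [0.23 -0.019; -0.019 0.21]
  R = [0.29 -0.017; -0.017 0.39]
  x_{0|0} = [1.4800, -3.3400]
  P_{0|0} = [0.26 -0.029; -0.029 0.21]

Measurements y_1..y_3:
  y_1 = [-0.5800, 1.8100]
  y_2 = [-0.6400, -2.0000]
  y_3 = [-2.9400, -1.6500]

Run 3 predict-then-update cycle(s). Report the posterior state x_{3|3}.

step 1: x^-=[0.6784, -3.3400]  P^-=[0.4882 0.0024; 0.0024 0.4200]  H_jac=[0.7786 0.0000; 0.0000 -0.1971]  S=[0.5859 -0.0174; -0.0174 0.4063]  K=[0.6495 0.0266; -0.0029 -0.2039]  nu=[-1.2075, 2.7904]  x^+=[-0.0317, -3.9054]  P^+=[0.2413 0.0034; 0.0034 0.4031]
step 2: x^-=[-0.9690, -3.9054]  P^-=[0.4962 0.0811; 0.0811 0.6131]  H_jac=[0.5662 0.0000; 0.0000 -0.6917]  S=[0.4490 -0.0488; -0.0488 0.6833]  K=[0.6215 -0.0378; 0.0352 -0.6181]  nu=[0.1843, -1.2778]  x^+=[-0.8062, -3.1091]  P^+=[0.3195 0.0366; 0.0366 0.3494]
step 3: x^-=[-1.5523, -3.1091]  P^-=[0.5872 0.1014; 0.1014 0.5594]  H_jac=[0.0185 0.0000; 0.0000 0.0325]  S=[0.2902 -0.0169; -0.0169 0.3906]  K=[0.0379 0.0101; 0.0092 0.0469]  nu=[-1.9402, -0.6505]  x^+=[-1.6325, -3.1574]  P^+=[0.5867 0.1012; 0.1012 0.5585]

x_post = [-1.6325, -3.1574]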